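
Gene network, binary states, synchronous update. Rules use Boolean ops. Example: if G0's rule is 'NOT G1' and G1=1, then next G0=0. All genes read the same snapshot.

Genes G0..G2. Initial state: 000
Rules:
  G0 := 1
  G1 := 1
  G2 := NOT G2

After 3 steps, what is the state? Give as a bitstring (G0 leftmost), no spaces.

Step 1: G0=1(const) G1=1(const) G2=NOT G2=NOT 0=1 -> 111
Step 2: G0=1(const) G1=1(const) G2=NOT G2=NOT 1=0 -> 110
Step 3: G0=1(const) G1=1(const) G2=NOT G2=NOT 0=1 -> 111

111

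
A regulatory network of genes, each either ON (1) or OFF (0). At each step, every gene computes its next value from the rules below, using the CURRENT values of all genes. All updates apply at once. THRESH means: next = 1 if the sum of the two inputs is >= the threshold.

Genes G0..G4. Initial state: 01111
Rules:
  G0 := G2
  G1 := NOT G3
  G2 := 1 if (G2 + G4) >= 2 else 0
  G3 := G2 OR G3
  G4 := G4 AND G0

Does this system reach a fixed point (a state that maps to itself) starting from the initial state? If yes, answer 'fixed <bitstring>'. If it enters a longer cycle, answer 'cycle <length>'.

Answer: fixed 00010

Derivation:
Step 0: 01111
Step 1: G0=G2=1 G1=NOT G3=NOT 1=0 G2=(1+1>=2)=1 G3=G2|G3=1|1=1 G4=G4&G0=1&0=0 -> 10110
Step 2: G0=G2=1 G1=NOT G3=NOT 1=0 G2=(1+0>=2)=0 G3=G2|G3=1|1=1 G4=G4&G0=0&1=0 -> 10010
Step 3: G0=G2=0 G1=NOT G3=NOT 1=0 G2=(0+0>=2)=0 G3=G2|G3=0|1=1 G4=G4&G0=0&1=0 -> 00010
Step 4: G0=G2=0 G1=NOT G3=NOT 1=0 G2=(0+0>=2)=0 G3=G2|G3=0|1=1 G4=G4&G0=0&0=0 -> 00010
Fixed point reached at step 3: 00010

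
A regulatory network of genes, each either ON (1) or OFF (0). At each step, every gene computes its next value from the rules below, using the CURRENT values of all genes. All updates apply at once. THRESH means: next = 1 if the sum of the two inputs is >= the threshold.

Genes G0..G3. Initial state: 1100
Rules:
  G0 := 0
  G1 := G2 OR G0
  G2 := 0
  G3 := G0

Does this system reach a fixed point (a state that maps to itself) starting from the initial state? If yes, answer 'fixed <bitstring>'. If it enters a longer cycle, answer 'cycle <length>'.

Step 0: 1100
Step 1: G0=0(const) G1=G2|G0=0|1=1 G2=0(const) G3=G0=1 -> 0101
Step 2: G0=0(const) G1=G2|G0=0|0=0 G2=0(const) G3=G0=0 -> 0000
Step 3: G0=0(const) G1=G2|G0=0|0=0 G2=0(const) G3=G0=0 -> 0000
Fixed point reached at step 2: 0000

Answer: fixed 0000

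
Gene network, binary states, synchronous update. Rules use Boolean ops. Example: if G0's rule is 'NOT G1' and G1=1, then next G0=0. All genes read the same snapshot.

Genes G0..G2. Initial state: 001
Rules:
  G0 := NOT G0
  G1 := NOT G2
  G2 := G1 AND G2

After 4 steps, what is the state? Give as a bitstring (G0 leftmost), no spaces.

Step 1: G0=NOT G0=NOT 0=1 G1=NOT G2=NOT 1=0 G2=G1&G2=0&1=0 -> 100
Step 2: G0=NOT G0=NOT 1=0 G1=NOT G2=NOT 0=1 G2=G1&G2=0&0=0 -> 010
Step 3: G0=NOT G0=NOT 0=1 G1=NOT G2=NOT 0=1 G2=G1&G2=1&0=0 -> 110
Step 4: G0=NOT G0=NOT 1=0 G1=NOT G2=NOT 0=1 G2=G1&G2=1&0=0 -> 010

010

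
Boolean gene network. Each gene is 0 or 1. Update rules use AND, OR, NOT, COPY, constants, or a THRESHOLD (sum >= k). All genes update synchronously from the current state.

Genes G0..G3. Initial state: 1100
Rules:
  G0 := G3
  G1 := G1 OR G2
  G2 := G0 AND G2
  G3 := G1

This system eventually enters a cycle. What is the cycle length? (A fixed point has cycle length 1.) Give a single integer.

Answer: 1

Derivation:
Step 0: 1100
Step 1: G0=G3=0 G1=G1|G2=1|0=1 G2=G0&G2=1&0=0 G3=G1=1 -> 0101
Step 2: G0=G3=1 G1=G1|G2=1|0=1 G2=G0&G2=0&0=0 G3=G1=1 -> 1101
Step 3: G0=G3=1 G1=G1|G2=1|0=1 G2=G0&G2=1&0=0 G3=G1=1 -> 1101
State from step 3 equals state from step 2 -> cycle length 1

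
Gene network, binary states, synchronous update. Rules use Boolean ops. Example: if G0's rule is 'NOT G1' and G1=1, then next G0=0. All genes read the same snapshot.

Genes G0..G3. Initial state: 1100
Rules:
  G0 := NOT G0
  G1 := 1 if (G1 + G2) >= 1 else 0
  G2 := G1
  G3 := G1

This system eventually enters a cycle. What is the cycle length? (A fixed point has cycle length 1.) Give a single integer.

Answer: 2

Derivation:
Step 0: 1100
Step 1: G0=NOT G0=NOT 1=0 G1=(1+0>=1)=1 G2=G1=1 G3=G1=1 -> 0111
Step 2: G0=NOT G0=NOT 0=1 G1=(1+1>=1)=1 G2=G1=1 G3=G1=1 -> 1111
Step 3: G0=NOT G0=NOT 1=0 G1=(1+1>=1)=1 G2=G1=1 G3=G1=1 -> 0111
State from step 3 equals state from step 1 -> cycle length 2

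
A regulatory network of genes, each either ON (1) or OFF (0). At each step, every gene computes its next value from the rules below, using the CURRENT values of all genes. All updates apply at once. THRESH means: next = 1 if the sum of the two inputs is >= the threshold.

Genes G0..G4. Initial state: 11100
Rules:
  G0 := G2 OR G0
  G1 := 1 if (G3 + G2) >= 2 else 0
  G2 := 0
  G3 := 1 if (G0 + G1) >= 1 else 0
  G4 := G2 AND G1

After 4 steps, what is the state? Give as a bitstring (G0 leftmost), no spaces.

Step 1: G0=G2|G0=1|1=1 G1=(0+1>=2)=0 G2=0(const) G3=(1+1>=1)=1 G4=G2&G1=1&1=1 -> 10011
Step 2: G0=G2|G0=0|1=1 G1=(1+0>=2)=0 G2=0(const) G3=(1+0>=1)=1 G4=G2&G1=0&0=0 -> 10010
Step 3: G0=G2|G0=0|1=1 G1=(1+0>=2)=0 G2=0(const) G3=(1+0>=1)=1 G4=G2&G1=0&0=0 -> 10010
Step 4: G0=G2|G0=0|1=1 G1=(1+0>=2)=0 G2=0(const) G3=(1+0>=1)=1 G4=G2&G1=0&0=0 -> 10010

10010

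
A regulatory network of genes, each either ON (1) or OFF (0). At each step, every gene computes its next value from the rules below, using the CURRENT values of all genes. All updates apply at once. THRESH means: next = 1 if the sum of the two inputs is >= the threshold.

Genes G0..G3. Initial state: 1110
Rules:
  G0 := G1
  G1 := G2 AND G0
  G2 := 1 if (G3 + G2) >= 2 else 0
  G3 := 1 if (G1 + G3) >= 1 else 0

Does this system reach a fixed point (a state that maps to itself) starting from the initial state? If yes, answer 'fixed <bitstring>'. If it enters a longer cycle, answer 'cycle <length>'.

Step 0: 1110
Step 1: G0=G1=1 G1=G2&G0=1&1=1 G2=(0+1>=2)=0 G3=(1+0>=1)=1 -> 1101
Step 2: G0=G1=1 G1=G2&G0=0&1=0 G2=(1+0>=2)=0 G3=(1+1>=1)=1 -> 1001
Step 3: G0=G1=0 G1=G2&G0=0&1=0 G2=(1+0>=2)=0 G3=(0+1>=1)=1 -> 0001
Step 4: G0=G1=0 G1=G2&G0=0&0=0 G2=(1+0>=2)=0 G3=(0+1>=1)=1 -> 0001
Fixed point reached at step 3: 0001

Answer: fixed 0001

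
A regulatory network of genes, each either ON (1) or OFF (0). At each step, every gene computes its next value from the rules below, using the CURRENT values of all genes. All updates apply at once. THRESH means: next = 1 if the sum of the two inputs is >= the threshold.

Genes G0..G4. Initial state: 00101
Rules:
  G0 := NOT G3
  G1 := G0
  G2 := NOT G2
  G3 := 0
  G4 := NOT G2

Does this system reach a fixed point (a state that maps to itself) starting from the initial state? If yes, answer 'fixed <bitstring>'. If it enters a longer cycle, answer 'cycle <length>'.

Answer: cycle 2

Derivation:
Step 0: 00101
Step 1: G0=NOT G3=NOT 0=1 G1=G0=0 G2=NOT G2=NOT 1=0 G3=0(const) G4=NOT G2=NOT 1=0 -> 10000
Step 2: G0=NOT G3=NOT 0=1 G1=G0=1 G2=NOT G2=NOT 0=1 G3=0(const) G4=NOT G2=NOT 0=1 -> 11101
Step 3: G0=NOT G3=NOT 0=1 G1=G0=1 G2=NOT G2=NOT 1=0 G3=0(const) G4=NOT G2=NOT 1=0 -> 11000
Step 4: G0=NOT G3=NOT 0=1 G1=G0=1 G2=NOT G2=NOT 0=1 G3=0(const) G4=NOT G2=NOT 0=1 -> 11101
Cycle of length 2 starting at step 2 -> no fixed point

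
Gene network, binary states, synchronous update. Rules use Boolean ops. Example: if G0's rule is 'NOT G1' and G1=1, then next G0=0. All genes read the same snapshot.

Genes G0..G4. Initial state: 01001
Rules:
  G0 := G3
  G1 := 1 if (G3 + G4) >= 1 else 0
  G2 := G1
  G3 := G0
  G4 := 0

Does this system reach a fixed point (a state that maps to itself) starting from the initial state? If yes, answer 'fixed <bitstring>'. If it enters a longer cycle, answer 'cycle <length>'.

Answer: fixed 00000

Derivation:
Step 0: 01001
Step 1: G0=G3=0 G1=(0+1>=1)=1 G2=G1=1 G3=G0=0 G4=0(const) -> 01100
Step 2: G0=G3=0 G1=(0+0>=1)=0 G2=G1=1 G3=G0=0 G4=0(const) -> 00100
Step 3: G0=G3=0 G1=(0+0>=1)=0 G2=G1=0 G3=G0=0 G4=0(const) -> 00000
Step 4: G0=G3=0 G1=(0+0>=1)=0 G2=G1=0 G3=G0=0 G4=0(const) -> 00000
Fixed point reached at step 3: 00000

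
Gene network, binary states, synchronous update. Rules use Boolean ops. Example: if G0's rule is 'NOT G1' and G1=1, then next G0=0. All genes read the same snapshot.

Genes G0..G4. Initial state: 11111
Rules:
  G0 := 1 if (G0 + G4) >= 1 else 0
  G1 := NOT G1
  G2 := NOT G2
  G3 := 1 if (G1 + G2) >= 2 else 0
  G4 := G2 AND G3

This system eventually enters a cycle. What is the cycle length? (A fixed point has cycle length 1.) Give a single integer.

Answer: 2

Derivation:
Step 0: 11111
Step 1: G0=(1+1>=1)=1 G1=NOT G1=NOT 1=0 G2=NOT G2=NOT 1=0 G3=(1+1>=2)=1 G4=G2&G3=1&1=1 -> 10011
Step 2: G0=(1+1>=1)=1 G1=NOT G1=NOT 0=1 G2=NOT G2=NOT 0=1 G3=(0+0>=2)=0 G4=G2&G3=0&1=0 -> 11100
Step 3: G0=(1+0>=1)=1 G1=NOT G1=NOT 1=0 G2=NOT G2=NOT 1=0 G3=(1+1>=2)=1 G4=G2&G3=1&0=0 -> 10010
Step 4: G0=(1+0>=1)=1 G1=NOT G1=NOT 0=1 G2=NOT G2=NOT 0=1 G3=(0+0>=2)=0 G4=G2&G3=0&1=0 -> 11100
State from step 4 equals state from step 2 -> cycle length 2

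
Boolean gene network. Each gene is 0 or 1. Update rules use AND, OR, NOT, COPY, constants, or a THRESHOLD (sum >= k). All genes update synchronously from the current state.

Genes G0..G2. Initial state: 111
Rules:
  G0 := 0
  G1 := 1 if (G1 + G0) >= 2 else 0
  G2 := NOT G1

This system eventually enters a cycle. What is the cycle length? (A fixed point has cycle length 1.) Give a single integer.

Answer: 1

Derivation:
Step 0: 111
Step 1: G0=0(const) G1=(1+1>=2)=1 G2=NOT G1=NOT 1=0 -> 010
Step 2: G0=0(const) G1=(1+0>=2)=0 G2=NOT G1=NOT 1=0 -> 000
Step 3: G0=0(const) G1=(0+0>=2)=0 G2=NOT G1=NOT 0=1 -> 001
Step 4: G0=0(const) G1=(0+0>=2)=0 G2=NOT G1=NOT 0=1 -> 001
State from step 4 equals state from step 3 -> cycle length 1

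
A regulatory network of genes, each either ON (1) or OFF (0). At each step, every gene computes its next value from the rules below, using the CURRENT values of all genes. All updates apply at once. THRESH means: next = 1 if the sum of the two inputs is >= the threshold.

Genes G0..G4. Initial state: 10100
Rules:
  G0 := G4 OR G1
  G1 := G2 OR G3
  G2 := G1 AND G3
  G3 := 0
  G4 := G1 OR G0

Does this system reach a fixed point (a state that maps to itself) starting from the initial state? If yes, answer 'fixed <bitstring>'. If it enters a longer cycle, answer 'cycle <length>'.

Answer: fixed 10001

Derivation:
Step 0: 10100
Step 1: G0=G4|G1=0|0=0 G1=G2|G3=1|0=1 G2=G1&G3=0&0=0 G3=0(const) G4=G1|G0=0|1=1 -> 01001
Step 2: G0=G4|G1=1|1=1 G1=G2|G3=0|0=0 G2=G1&G3=1&0=0 G3=0(const) G4=G1|G0=1|0=1 -> 10001
Step 3: G0=G4|G1=1|0=1 G1=G2|G3=0|0=0 G2=G1&G3=0&0=0 G3=0(const) G4=G1|G0=0|1=1 -> 10001
Fixed point reached at step 2: 10001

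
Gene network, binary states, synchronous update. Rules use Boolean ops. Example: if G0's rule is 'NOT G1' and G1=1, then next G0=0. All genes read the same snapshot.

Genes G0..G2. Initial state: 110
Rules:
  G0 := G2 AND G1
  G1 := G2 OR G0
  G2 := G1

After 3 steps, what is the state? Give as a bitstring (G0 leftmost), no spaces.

Step 1: G0=G2&G1=0&1=0 G1=G2|G0=0|1=1 G2=G1=1 -> 011
Step 2: G0=G2&G1=1&1=1 G1=G2|G0=1|0=1 G2=G1=1 -> 111
Step 3: G0=G2&G1=1&1=1 G1=G2|G0=1|1=1 G2=G1=1 -> 111

111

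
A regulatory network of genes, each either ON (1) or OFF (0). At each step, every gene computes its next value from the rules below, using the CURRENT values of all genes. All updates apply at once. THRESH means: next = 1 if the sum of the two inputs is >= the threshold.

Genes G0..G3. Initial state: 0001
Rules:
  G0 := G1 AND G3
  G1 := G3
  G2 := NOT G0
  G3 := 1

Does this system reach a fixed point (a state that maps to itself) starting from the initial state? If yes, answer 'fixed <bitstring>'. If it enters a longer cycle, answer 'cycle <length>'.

Answer: fixed 1101

Derivation:
Step 0: 0001
Step 1: G0=G1&G3=0&1=0 G1=G3=1 G2=NOT G0=NOT 0=1 G3=1(const) -> 0111
Step 2: G0=G1&G3=1&1=1 G1=G3=1 G2=NOT G0=NOT 0=1 G3=1(const) -> 1111
Step 3: G0=G1&G3=1&1=1 G1=G3=1 G2=NOT G0=NOT 1=0 G3=1(const) -> 1101
Step 4: G0=G1&G3=1&1=1 G1=G3=1 G2=NOT G0=NOT 1=0 G3=1(const) -> 1101
Fixed point reached at step 3: 1101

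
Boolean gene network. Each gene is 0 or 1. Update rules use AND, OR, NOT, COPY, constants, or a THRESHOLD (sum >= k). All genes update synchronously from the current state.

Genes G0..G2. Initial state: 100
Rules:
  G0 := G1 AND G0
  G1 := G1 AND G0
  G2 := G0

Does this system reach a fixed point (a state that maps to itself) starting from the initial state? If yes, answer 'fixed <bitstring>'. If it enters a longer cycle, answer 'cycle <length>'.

Step 0: 100
Step 1: G0=G1&G0=0&1=0 G1=G1&G0=0&1=0 G2=G0=1 -> 001
Step 2: G0=G1&G0=0&0=0 G1=G1&G0=0&0=0 G2=G0=0 -> 000
Step 3: G0=G1&G0=0&0=0 G1=G1&G0=0&0=0 G2=G0=0 -> 000
Fixed point reached at step 2: 000

Answer: fixed 000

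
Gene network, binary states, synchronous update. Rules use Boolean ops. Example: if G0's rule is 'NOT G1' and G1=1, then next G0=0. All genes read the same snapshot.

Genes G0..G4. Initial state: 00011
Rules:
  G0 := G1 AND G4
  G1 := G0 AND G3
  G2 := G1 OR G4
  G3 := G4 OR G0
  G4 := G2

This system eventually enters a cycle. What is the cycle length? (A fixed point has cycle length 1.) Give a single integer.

Answer: 2

Derivation:
Step 0: 00011
Step 1: G0=G1&G4=0&1=0 G1=G0&G3=0&1=0 G2=G1|G4=0|1=1 G3=G4|G0=1|0=1 G4=G2=0 -> 00110
Step 2: G0=G1&G4=0&0=0 G1=G0&G3=0&1=0 G2=G1|G4=0|0=0 G3=G4|G0=0|0=0 G4=G2=1 -> 00001
Step 3: G0=G1&G4=0&1=0 G1=G0&G3=0&0=0 G2=G1|G4=0|1=1 G3=G4|G0=1|0=1 G4=G2=0 -> 00110
State from step 3 equals state from step 1 -> cycle length 2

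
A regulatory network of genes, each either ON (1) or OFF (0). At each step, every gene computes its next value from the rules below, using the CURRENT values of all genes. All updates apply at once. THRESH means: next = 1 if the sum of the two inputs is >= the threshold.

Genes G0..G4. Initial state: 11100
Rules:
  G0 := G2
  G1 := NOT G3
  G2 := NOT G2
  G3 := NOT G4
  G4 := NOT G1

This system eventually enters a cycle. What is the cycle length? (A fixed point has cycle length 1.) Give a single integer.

Answer: 6

Derivation:
Step 0: 11100
Step 1: G0=G2=1 G1=NOT G3=NOT 0=1 G2=NOT G2=NOT 1=0 G3=NOT G4=NOT 0=1 G4=NOT G1=NOT 1=0 -> 11010
Step 2: G0=G2=0 G1=NOT G3=NOT 1=0 G2=NOT G2=NOT 0=1 G3=NOT G4=NOT 0=1 G4=NOT G1=NOT 1=0 -> 00110
Step 3: G0=G2=1 G1=NOT G3=NOT 1=0 G2=NOT G2=NOT 1=0 G3=NOT G4=NOT 0=1 G4=NOT G1=NOT 0=1 -> 10011
Step 4: G0=G2=0 G1=NOT G3=NOT 1=0 G2=NOT G2=NOT 0=1 G3=NOT G4=NOT 1=0 G4=NOT G1=NOT 0=1 -> 00101
Step 5: G0=G2=1 G1=NOT G3=NOT 0=1 G2=NOT G2=NOT 1=0 G3=NOT G4=NOT 1=0 G4=NOT G1=NOT 0=1 -> 11001
Step 6: G0=G2=0 G1=NOT G3=NOT 0=1 G2=NOT G2=NOT 0=1 G3=NOT G4=NOT 1=0 G4=NOT G1=NOT 1=0 -> 01100
Step 7: G0=G2=1 G1=NOT G3=NOT 0=1 G2=NOT G2=NOT 1=0 G3=NOT G4=NOT 0=1 G4=NOT G1=NOT 1=0 -> 11010
State from step 7 equals state from step 1 -> cycle length 6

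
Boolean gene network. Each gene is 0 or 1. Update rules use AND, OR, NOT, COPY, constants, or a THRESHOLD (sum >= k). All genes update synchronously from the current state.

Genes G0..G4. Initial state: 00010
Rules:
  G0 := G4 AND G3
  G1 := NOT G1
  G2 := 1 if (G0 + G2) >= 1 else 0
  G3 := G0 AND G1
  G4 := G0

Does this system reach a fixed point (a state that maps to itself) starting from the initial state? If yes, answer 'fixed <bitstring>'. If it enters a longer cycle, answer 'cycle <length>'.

Answer: cycle 2

Derivation:
Step 0: 00010
Step 1: G0=G4&G3=0&1=0 G1=NOT G1=NOT 0=1 G2=(0+0>=1)=0 G3=G0&G1=0&0=0 G4=G0=0 -> 01000
Step 2: G0=G4&G3=0&0=0 G1=NOT G1=NOT 1=0 G2=(0+0>=1)=0 G3=G0&G1=0&1=0 G4=G0=0 -> 00000
Step 3: G0=G4&G3=0&0=0 G1=NOT G1=NOT 0=1 G2=(0+0>=1)=0 G3=G0&G1=0&0=0 G4=G0=0 -> 01000
Cycle of length 2 starting at step 1 -> no fixed point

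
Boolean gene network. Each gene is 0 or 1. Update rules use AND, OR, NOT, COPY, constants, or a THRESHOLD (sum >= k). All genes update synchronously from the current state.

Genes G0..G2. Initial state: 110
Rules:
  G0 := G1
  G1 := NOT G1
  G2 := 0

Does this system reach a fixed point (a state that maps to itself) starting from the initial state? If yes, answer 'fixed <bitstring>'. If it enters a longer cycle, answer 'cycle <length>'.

Step 0: 110
Step 1: G0=G1=1 G1=NOT G1=NOT 1=0 G2=0(const) -> 100
Step 2: G0=G1=0 G1=NOT G1=NOT 0=1 G2=0(const) -> 010
Step 3: G0=G1=1 G1=NOT G1=NOT 1=0 G2=0(const) -> 100
Cycle of length 2 starting at step 1 -> no fixed point

Answer: cycle 2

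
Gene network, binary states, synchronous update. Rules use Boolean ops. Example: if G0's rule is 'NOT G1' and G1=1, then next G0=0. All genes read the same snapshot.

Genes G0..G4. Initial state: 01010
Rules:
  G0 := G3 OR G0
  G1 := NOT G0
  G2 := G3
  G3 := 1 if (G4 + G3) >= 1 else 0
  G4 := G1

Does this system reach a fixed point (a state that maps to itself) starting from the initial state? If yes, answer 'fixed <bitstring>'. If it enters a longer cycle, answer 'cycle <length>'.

Step 0: 01010
Step 1: G0=G3|G0=1|0=1 G1=NOT G0=NOT 0=1 G2=G3=1 G3=(0+1>=1)=1 G4=G1=1 -> 11111
Step 2: G0=G3|G0=1|1=1 G1=NOT G0=NOT 1=0 G2=G3=1 G3=(1+1>=1)=1 G4=G1=1 -> 10111
Step 3: G0=G3|G0=1|1=1 G1=NOT G0=NOT 1=0 G2=G3=1 G3=(1+1>=1)=1 G4=G1=0 -> 10110
Step 4: G0=G3|G0=1|1=1 G1=NOT G0=NOT 1=0 G2=G3=1 G3=(0+1>=1)=1 G4=G1=0 -> 10110
Fixed point reached at step 3: 10110

Answer: fixed 10110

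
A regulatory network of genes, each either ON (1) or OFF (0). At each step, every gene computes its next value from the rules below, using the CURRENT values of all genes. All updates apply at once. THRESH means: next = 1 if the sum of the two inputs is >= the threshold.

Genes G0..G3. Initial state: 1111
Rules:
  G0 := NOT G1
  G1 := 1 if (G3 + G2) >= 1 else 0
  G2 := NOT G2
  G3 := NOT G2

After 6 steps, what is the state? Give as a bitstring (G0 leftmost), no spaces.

Step 1: G0=NOT G1=NOT 1=0 G1=(1+1>=1)=1 G2=NOT G2=NOT 1=0 G3=NOT G2=NOT 1=0 -> 0100
Step 2: G0=NOT G1=NOT 1=0 G1=(0+0>=1)=0 G2=NOT G2=NOT 0=1 G3=NOT G2=NOT 0=1 -> 0011
Step 3: G0=NOT G1=NOT 0=1 G1=(1+1>=1)=1 G2=NOT G2=NOT 1=0 G3=NOT G2=NOT 1=0 -> 1100
Step 4: G0=NOT G1=NOT 1=0 G1=(0+0>=1)=0 G2=NOT G2=NOT 0=1 G3=NOT G2=NOT 0=1 -> 0011
Step 5: G0=NOT G1=NOT 0=1 G1=(1+1>=1)=1 G2=NOT G2=NOT 1=0 G3=NOT G2=NOT 1=0 -> 1100
Step 6: G0=NOT G1=NOT 1=0 G1=(0+0>=1)=0 G2=NOT G2=NOT 0=1 G3=NOT G2=NOT 0=1 -> 0011

0011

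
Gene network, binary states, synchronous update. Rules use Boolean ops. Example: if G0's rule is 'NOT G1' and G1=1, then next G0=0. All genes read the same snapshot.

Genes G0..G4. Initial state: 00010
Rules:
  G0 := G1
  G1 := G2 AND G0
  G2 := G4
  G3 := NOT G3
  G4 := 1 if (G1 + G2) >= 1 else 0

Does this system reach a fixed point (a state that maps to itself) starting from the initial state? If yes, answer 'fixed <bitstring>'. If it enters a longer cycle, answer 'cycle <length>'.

Answer: cycle 2

Derivation:
Step 0: 00010
Step 1: G0=G1=0 G1=G2&G0=0&0=0 G2=G4=0 G3=NOT G3=NOT 1=0 G4=(0+0>=1)=0 -> 00000
Step 2: G0=G1=0 G1=G2&G0=0&0=0 G2=G4=0 G3=NOT G3=NOT 0=1 G4=(0+0>=1)=0 -> 00010
Cycle of length 2 starting at step 0 -> no fixed point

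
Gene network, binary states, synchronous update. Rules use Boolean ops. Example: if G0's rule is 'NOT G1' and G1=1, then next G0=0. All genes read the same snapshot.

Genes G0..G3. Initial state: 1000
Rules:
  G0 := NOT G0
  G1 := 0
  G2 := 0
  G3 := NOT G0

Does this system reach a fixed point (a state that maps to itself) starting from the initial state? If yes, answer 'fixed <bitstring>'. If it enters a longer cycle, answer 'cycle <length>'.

Step 0: 1000
Step 1: G0=NOT G0=NOT 1=0 G1=0(const) G2=0(const) G3=NOT G0=NOT 1=0 -> 0000
Step 2: G0=NOT G0=NOT 0=1 G1=0(const) G2=0(const) G3=NOT G0=NOT 0=1 -> 1001
Step 3: G0=NOT G0=NOT 1=0 G1=0(const) G2=0(const) G3=NOT G0=NOT 1=0 -> 0000
Cycle of length 2 starting at step 1 -> no fixed point

Answer: cycle 2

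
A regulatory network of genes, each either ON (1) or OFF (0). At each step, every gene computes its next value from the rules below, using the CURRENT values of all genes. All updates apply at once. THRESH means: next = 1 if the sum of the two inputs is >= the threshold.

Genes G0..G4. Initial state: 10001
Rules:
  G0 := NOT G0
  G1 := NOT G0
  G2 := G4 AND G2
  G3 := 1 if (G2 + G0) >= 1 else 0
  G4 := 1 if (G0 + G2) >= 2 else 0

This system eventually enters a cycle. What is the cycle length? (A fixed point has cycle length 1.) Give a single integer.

Answer: 2

Derivation:
Step 0: 10001
Step 1: G0=NOT G0=NOT 1=0 G1=NOT G0=NOT 1=0 G2=G4&G2=1&0=0 G3=(0+1>=1)=1 G4=(1+0>=2)=0 -> 00010
Step 2: G0=NOT G0=NOT 0=1 G1=NOT G0=NOT 0=1 G2=G4&G2=0&0=0 G3=(0+0>=1)=0 G4=(0+0>=2)=0 -> 11000
Step 3: G0=NOT G0=NOT 1=0 G1=NOT G0=NOT 1=0 G2=G4&G2=0&0=0 G3=(0+1>=1)=1 G4=(1+0>=2)=0 -> 00010
State from step 3 equals state from step 1 -> cycle length 2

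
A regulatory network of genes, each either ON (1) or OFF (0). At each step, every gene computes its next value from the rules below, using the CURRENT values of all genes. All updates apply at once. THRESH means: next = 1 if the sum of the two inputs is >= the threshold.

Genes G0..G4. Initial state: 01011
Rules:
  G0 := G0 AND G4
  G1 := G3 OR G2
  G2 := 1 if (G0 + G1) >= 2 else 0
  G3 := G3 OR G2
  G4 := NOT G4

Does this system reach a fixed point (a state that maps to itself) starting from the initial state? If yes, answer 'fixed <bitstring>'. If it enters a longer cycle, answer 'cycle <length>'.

Answer: cycle 2

Derivation:
Step 0: 01011
Step 1: G0=G0&G4=0&1=0 G1=G3|G2=1|0=1 G2=(0+1>=2)=0 G3=G3|G2=1|0=1 G4=NOT G4=NOT 1=0 -> 01010
Step 2: G0=G0&G4=0&0=0 G1=G3|G2=1|0=1 G2=(0+1>=2)=0 G3=G3|G2=1|0=1 G4=NOT G4=NOT 0=1 -> 01011
Cycle of length 2 starting at step 0 -> no fixed point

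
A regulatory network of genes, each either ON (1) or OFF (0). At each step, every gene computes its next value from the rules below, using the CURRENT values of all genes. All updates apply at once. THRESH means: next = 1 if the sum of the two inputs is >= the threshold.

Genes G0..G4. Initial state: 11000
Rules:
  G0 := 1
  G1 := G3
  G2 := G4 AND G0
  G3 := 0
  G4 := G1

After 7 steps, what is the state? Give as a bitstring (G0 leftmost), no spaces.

Step 1: G0=1(const) G1=G3=0 G2=G4&G0=0&1=0 G3=0(const) G4=G1=1 -> 10001
Step 2: G0=1(const) G1=G3=0 G2=G4&G0=1&1=1 G3=0(const) G4=G1=0 -> 10100
Step 3: G0=1(const) G1=G3=0 G2=G4&G0=0&1=0 G3=0(const) G4=G1=0 -> 10000
Step 4: G0=1(const) G1=G3=0 G2=G4&G0=0&1=0 G3=0(const) G4=G1=0 -> 10000
Step 5: G0=1(const) G1=G3=0 G2=G4&G0=0&1=0 G3=0(const) G4=G1=0 -> 10000
Step 6: G0=1(const) G1=G3=0 G2=G4&G0=0&1=0 G3=0(const) G4=G1=0 -> 10000
Step 7: G0=1(const) G1=G3=0 G2=G4&G0=0&1=0 G3=0(const) G4=G1=0 -> 10000

10000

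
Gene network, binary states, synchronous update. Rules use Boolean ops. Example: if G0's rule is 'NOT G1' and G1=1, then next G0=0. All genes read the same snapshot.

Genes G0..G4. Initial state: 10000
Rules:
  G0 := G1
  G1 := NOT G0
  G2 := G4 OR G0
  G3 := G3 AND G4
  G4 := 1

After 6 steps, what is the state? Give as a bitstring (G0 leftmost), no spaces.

Step 1: G0=G1=0 G1=NOT G0=NOT 1=0 G2=G4|G0=0|1=1 G3=G3&G4=0&0=0 G4=1(const) -> 00101
Step 2: G0=G1=0 G1=NOT G0=NOT 0=1 G2=G4|G0=1|0=1 G3=G3&G4=0&1=0 G4=1(const) -> 01101
Step 3: G0=G1=1 G1=NOT G0=NOT 0=1 G2=G4|G0=1|0=1 G3=G3&G4=0&1=0 G4=1(const) -> 11101
Step 4: G0=G1=1 G1=NOT G0=NOT 1=0 G2=G4|G0=1|1=1 G3=G3&G4=0&1=0 G4=1(const) -> 10101
Step 5: G0=G1=0 G1=NOT G0=NOT 1=0 G2=G4|G0=1|1=1 G3=G3&G4=0&1=0 G4=1(const) -> 00101
Step 6: G0=G1=0 G1=NOT G0=NOT 0=1 G2=G4|G0=1|0=1 G3=G3&G4=0&1=0 G4=1(const) -> 01101

01101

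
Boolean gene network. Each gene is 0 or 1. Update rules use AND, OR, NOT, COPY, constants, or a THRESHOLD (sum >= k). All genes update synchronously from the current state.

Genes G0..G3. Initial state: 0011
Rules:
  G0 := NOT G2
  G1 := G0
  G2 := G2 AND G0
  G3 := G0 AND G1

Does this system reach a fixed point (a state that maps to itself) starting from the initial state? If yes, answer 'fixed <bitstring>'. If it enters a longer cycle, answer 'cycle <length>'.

Answer: fixed 1101

Derivation:
Step 0: 0011
Step 1: G0=NOT G2=NOT 1=0 G1=G0=0 G2=G2&G0=1&0=0 G3=G0&G1=0&0=0 -> 0000
Step 2: G0=NOT G2=NOT 0=1 G1=G0=0 G2=G2&G0=0&0=0 G3=G0&G1=0&0=0 -> 1000
Step 3: G0=NOT G2=NOT 0=1 G1=G0=1 G2=G2&G0=0&1=0 G3=G0&G1=1&0=0 -> 1100
Step 4: G0=NOT G2=NOT 0=1 G1=G0=1 G2=G2&G0=0&1=0 G3=G0&G1=1&1=1 -> 1101
Step 5: G0=NOT G2=NOT 0=1 G1=G0=1 G2=G2&G0=0&1=0 G3=G0&G1=1&1=1 -> 1101
Fixed point reached at step 4: 1101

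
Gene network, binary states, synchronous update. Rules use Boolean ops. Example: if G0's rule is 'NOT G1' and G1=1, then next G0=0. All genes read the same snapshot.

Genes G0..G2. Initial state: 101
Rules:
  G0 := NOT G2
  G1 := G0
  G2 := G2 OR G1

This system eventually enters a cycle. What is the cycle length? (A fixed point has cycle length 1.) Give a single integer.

Answer: 1

Derivation:
Step 0: 101
Step 1: G0=NOT G2=NOT 1=0 G1=G0=1 G2=G2|G1=1|0=1 -> 011
Step 2: G0=NOT G2=NOT 1=0 G1=G0=0 G2=G2|G1=1|1=1 -> 001
Step 3: G0=NOT G2=NOT 1=0 G1=G0=0 G2=G2|G1=1|0=1 -> 001
State from step 3 equals state from step 2 -> cycle length 1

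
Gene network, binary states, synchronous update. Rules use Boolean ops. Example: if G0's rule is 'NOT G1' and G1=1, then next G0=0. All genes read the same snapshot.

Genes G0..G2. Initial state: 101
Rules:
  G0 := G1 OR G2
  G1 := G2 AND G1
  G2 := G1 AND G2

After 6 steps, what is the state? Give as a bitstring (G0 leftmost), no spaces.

Step 1: G0=G1|G2=0|1=1 G1=G2&G1=1&0=0 G2=G1&G2=0&1=0 -> 100
Step 2: G0=G1|G2=0|0=0 G1=G2&G1=0&0=0 G2=G1&G2=0&0=0 -> 000
Step 3: G0=G1|G2=0|0=0 G1=G2&G1=0&0=0 G2=G1&G2=0&0=0 -> 000
Step 4: G0=G1|G2=0|0=0 G1=G2&G1=0&0=0 G2=G1&G2=0&0=0 -> 000
Step 5: G0=G1|G2=0|0=0 G1=G2&G1=0&0=0 G2=G1&G2=0&0=0 -> 000
Step 6: G0=G1|G2=0|0=0 G1=G2&G1=0&0=0 G2=G1&G2=0&0=0 -> 000

000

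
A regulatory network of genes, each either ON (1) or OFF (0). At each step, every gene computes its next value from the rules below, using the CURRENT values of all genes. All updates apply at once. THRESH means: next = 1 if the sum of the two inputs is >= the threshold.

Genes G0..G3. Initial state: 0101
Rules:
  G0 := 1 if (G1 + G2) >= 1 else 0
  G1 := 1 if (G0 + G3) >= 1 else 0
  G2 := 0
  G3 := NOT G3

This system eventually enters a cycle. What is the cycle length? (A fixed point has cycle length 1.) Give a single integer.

Step 0: 0101
Step 1: G0=(1+0>=1)=1 G1=(0+1>=1)=1 G2=0(const) G3=NOT G3=NOT 1=0 -> 1100
Step 2: G0=(1+0>=1)=1 G1=(1+0>=1)=1 G2=0(const) G3=NOT G3=NOT 0=1 -> 1101
Step 3: G0=(1+0>=1)=1 G1=(1+1>=1)=1 G2=0(const) G3=NOT G3=NOT 1=0 -> 1100
State from step 3 equals state from step 1 -> cycle length 2

Answer: 2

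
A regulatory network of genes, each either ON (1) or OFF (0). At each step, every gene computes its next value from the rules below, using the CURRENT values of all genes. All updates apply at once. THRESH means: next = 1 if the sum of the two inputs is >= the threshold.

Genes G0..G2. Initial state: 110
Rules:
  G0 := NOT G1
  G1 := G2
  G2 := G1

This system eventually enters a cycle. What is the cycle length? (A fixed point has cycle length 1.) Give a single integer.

Answer: 2

Derivation:
Step 0: 110
Step 1: G0=NOT G1=NOT 1=0 G1=G2=0 G2=G1=1 -> 001
Step 2: G0=NOT G1=NOT 0=1 G1=G2=1 G2=G1=0 -> 110
State from step 2 equals state from step 0 -> cycle length 2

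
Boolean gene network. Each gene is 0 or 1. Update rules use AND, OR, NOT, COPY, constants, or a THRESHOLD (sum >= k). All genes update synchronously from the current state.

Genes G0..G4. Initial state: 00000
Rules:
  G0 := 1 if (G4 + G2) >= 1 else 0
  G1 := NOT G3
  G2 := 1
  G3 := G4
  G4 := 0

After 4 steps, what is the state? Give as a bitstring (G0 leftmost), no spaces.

Step 1: G0=(0+0>=1)=0 G1=NOT G3=NOT 0=1 G2=1(const) G3=G4=0 G4=0(const) -> 01100
Step 2: G0=(0+1>=1)=1 G1=NOT G3=NOT 0=1 G2=1(const) G3=G4=0 G4=0(const) -> 11100
Step 3: G0=(0+1>=1)=1 G1=NOT G3=NOT 0=1 G2=1(const) G3=G4=0 G4=0(const) -> 11100
Step 4: G0=(0+1>=1)=1 G1=NOT G3=NOT 0=1 G2=1(const) G3=G4=0 G4=0(const) -> 11100

11100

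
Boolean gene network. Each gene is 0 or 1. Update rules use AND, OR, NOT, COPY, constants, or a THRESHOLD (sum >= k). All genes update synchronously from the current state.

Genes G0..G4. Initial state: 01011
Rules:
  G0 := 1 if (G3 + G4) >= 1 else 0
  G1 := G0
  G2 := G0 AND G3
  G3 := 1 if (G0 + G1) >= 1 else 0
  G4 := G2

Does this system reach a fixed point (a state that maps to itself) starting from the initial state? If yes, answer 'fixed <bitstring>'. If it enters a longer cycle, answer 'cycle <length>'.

Answer: fixed 11111

Derivation:
Step 0: 01011
Step 1: G0=(1+1>=1)=1 G1=G0=0 G2=G0&G3=0&1=0 G3=(0+1>=1)=1 G4=G2=0 -> 10010
Step 2: G0=(1+0>=1)=1 G1=G0=1 G2=G0&G3=1&1=1 G3=(1+0>=1)=1 G4=G2=0 -> 11110
Step 3: G0=(1+0>=1)=1 G1=G0=1 G2=G0&G3=1&1=1 G3=(1+1>=1)=1 G4=G2=1 -> 11111
Step 4: G0=(1+1>=1)=1 G1=G0=1 G2=G0&G3=1&1=1 G3=(1+1>=1)=1 G4=G2=1 -> 11111
Fixed point reached at step 3: 11111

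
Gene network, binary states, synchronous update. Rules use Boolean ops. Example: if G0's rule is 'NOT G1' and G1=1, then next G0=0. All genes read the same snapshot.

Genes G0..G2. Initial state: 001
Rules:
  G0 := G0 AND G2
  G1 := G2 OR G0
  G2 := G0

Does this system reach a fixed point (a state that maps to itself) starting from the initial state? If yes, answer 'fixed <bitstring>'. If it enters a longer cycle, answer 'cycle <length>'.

Answer: fixed 000

Derivation:
Step 0: 001
Step 1: G0=G0&G2=0&1=0 G1=G2|G0=1|0=1 G2=G0=0 -> 010
Step 2: G0=G0&G2=0&0=0 G1=G2|G0=0|0=0 G2=G0=0 -> 000
Step 3: G0=G0&G2=0&0=0 G1=G2|G0=0|0=0 G2=G0=0 -> 000
Fixed point reached at step 2: 000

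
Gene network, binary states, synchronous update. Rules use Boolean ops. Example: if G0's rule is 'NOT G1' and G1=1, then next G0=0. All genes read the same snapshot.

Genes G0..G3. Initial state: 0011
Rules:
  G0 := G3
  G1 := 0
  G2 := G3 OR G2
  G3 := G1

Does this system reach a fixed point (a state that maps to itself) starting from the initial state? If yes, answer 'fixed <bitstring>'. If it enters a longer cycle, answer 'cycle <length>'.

Step 0: 0011
Step 1: G0=G3=1 G1=0(const) G2=G3|G2=1|1=1 G3=G1=0 -> 1010
Step 2: G0=G3=0 G1=0(const) G2=G3|G2=0|1=1 G3=G1=0 -> 0010
Step 3: G0=G3=0 G1=0(const) G2=G3|G2=0|1=1 G3=G1=0 -> 0010
Fixed point reached at step 2: 0010

Answer: fixed 0010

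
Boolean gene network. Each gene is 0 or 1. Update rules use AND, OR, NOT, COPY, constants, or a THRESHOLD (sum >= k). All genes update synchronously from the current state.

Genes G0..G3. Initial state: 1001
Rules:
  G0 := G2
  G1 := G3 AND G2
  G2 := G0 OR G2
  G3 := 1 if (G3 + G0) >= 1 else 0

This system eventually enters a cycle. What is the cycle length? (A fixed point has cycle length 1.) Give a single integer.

Answer: 1

Derivation:
Step 0: 1001
Step 1: G0=G2=0 G1=G3&G2=1&0=0 G2=G0|G2=1|0=1 G3=(1+1>=1)=1 -> 0011
Step 2: G0=G2=1 G1=G3&G2=1&1=1 G2=G0|G2=0|1=1 G3=(1+0>=1)=1 -> 1111
Step 3: G0=G2=1 G1=G3&G2=1&1=1 G2=G0|G2=1|1=1 G3=(1+1>=1)=1 -> 1111
State from step 3 equals state from step 2 -> cycle length 1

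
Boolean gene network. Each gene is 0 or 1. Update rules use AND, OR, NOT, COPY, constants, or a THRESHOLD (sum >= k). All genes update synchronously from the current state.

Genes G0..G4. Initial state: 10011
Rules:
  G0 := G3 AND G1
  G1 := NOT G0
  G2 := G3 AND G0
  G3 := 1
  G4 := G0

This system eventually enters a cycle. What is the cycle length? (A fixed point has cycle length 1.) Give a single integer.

Step 0: 10011
Step 1: G0=G3&G1=1&0=0 G1=NOT G0=NOT 1=0 G2=G3&G0=1&1=1 G3=1(const) G4=G0=1 -> 00111
Step 2: G0=G3&G1=1&0=0 G1=NOT G0=NOT 0=1 G2=G3&G0=1&0=0 G3=1(const) G4=G0=0 -> 01010
Step 3: G0=G3&G1=1&1=1 G1=NOT G0=NOT 0=1 G2=G3&G0=1&0=0 G3=1(const) G4=G0=0 -> 11010
Step 4: G0=G3&G1=1&1=1 G1=NOT G0=NOT 1=0 G2=G3&G0=1&1=1 G3=1(const) G4=G0=1 -> 10111
Step 5: G0=G3&G1=1&0=0 G1=NOT G0=NOT 1=0 G2=G3&G0=1&1=1 G3=1(const) G4=G0=1 -> 00111
State from step 5 equals state from step 1 -> cycle length 4

Answer: 4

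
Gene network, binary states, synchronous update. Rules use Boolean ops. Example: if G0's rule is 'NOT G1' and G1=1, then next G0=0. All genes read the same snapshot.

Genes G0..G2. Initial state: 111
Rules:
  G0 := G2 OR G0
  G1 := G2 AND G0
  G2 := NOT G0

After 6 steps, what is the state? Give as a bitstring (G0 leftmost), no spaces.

Step 1: G0=G2|G0=1|1=1 G1=G2&G0=1&1=1 G2=NOT G0=NOT 1=0 -> 110
Step 2: G0=G2|G0=0|1=1 G1=G2&G0=0&1=0 G2=NOT G0=NOT 1=0 -> 100
Step 3: G0=G2|G0=0|1=1 G1=G2&G0=0&1=0 G2=NOT G0=NOT 1=0 -> 100
Step 4: G0=G2|G0=0|1=1 G1=G2&G0=0&1=0 G2=NOT G0=NOT 1=0 -> 100
Step 5: G0=G2|G0=0|1=1 G1=G2&G0=0&1=0 G2=NOT G0=NOT 1=0 -> 100
Step 6: G0=G2|G0=0|1=1 G1=G2&G0=0&1=0 G2=NOT G0=NOT 1=0 -> 100

100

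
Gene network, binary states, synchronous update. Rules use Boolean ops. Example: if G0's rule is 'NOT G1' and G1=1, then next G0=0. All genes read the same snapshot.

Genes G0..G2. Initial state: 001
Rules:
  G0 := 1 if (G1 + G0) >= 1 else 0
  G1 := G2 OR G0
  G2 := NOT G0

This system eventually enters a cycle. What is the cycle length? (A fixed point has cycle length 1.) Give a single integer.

Answer: 1

Derivation:
Step 0: 001
Step 1: G0=(0+0>=1)=0 G1=G2|G0=1|0=1 G2=NOT G0=NOT 0=1 -> 011
Step 2: G0=(1+0>=1)=1 G1=G2|G0=1|0=1 G2=NOT G0=NOT 0=1 -> 111
Step 3: G0=(1+1>=1)=1 G1=G2|G0=1|1=1 G2=NOT G0=NOT 1=0 -> 110
Step 4: G0=(1+1>=1)=1 G1=G2|G0=0|1=1 G2=NOT G0=NOT 1=0 -> 110
State from step 4 equals state from step 3 -> cycle length 1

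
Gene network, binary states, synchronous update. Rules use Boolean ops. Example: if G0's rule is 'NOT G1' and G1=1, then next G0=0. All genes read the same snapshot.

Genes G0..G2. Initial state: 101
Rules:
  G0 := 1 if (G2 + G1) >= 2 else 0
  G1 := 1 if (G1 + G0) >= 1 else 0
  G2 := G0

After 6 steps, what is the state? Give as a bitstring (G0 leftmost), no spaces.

Step 1: G0=(1+0>=2)=0 G1=(0+1>=1)=1 G2=G0=1 -> 011
Step 2: G0=(1+1>=2)=1 G1=(1+0>=1)=1 G2=G0=0 -> 110
Step 3: G0=(0+1>=2)=0 G1=(1+1>=1)=1 G2=G0=1 -> 011
Step 4: G0=(1+1>=2)=1 G1=(1+0>=1)=1 G2=G0=0 -> 110
Step 5: G0=(0+1>=2)=0 G1=(1+1>=1)=1 G2=G0=1 -> 011
Step 6: G0=(1+1>=2)=1 G1=(1+0>=1)=1 G2=G0=0 -> 110

110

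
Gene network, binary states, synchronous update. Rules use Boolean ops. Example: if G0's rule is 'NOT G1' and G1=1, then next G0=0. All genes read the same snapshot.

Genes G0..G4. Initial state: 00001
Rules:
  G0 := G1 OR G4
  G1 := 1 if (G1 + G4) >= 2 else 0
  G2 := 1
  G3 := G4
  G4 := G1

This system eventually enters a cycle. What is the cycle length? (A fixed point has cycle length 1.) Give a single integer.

Answer: 1

Derivation:
Step 0: 00001
Step 1: G0=G1|G4=0|1=1 G1=(0+1>=2)=0 G2=1(const) G3=G4=1 G4=G1=0 -> 10110
Step 2: G0=G1|G4=0|0=0 G1=(0+0>=2)=0 G2=1(const) G3=G4=0 G4=G1=0 -> 00100
Step 3: G0=G1|G4=0|0=0 G1=(0+0>=2)=0 G2=1(const) G3=G4=0 G4=G1=0 -> 00100
State from step 3 equals state from step 2 -> cycle length 1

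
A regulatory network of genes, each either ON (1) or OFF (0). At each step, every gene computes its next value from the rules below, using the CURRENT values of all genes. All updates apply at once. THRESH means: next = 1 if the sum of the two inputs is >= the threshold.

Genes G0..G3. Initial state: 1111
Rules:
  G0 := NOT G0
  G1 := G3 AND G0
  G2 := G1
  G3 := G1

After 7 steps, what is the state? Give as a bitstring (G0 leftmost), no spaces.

Step 1: G0=NOT G0=NOT 1=0 G1=G3&G0=1&1=1 G2=G1=1 G3=G1=1 -> 0111
Step 2: G0=NOT G0=NOT 0=1 G1=G3&G0=1&0=0 G2=G1=1 G3=G1=1 -> 1011
Step 3: G0=NOT G0=NOT 1=0 G1=G3&G0=1&1=1 G2=G1=0 G3=G1=0 -> 0100
Step 4: G0=NOT G0=NOT 0=1 G1=G3&G0=0&0=0 G2=G1=1 G3=G1=1 -> 1011
Step 5: G0=NOT G0=NOT 1=0 G1=G3&G0=1&1=1 G2=G1=0 G3=G1=0 -> 0100
Step 6: G0=NOT G0=NOT 0=1 G1=G3&G0=0&0=0 G2=G1=1 G3=G1=1 -> 1011
Step 7: G0=NOT G0=NOT 1=0 G1=G3&G0=1&1=1 G2=G1=0 G3=G1=0 -> 0100

0100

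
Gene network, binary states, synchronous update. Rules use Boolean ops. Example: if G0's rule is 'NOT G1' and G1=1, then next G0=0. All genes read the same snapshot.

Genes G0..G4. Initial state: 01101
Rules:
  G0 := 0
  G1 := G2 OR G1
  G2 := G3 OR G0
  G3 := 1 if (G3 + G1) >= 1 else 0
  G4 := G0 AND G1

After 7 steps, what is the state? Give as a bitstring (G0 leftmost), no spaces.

Step 1: G0=0(const) G1=G2|G1=1|1=1 G2=G3|G0=0|0=0 G3=(0+1>=1)=1 G4=G0&G1=0&1=0 -> 01010
Step 2: G0=0(const) G1=G2|G1=0|1=1 G2=G3|G0=1|0=1 G3=(1+1>=1)=1 G4=G0&G1=0&1=0 -> 01110
Step 3: G0=0(const) G1=G2|G1=1|1=1 G2=G3|G0=1|0=1 G3=(1+1>=1)=1 G4=G0&G1=0&1=0 -> 01110
Step 4: G0=0(const) G1=G2|G1=1|1=1 G2=G3|G0=1|0=1 G3=(1+1>=1)=1 G4=G0&G1=0&1=0 -> 01110
Step 5: G0=0(const) G1=G2|G1=1|1=1 G2=G3|G0=1|0=1 G3=(1+1>=1)=1 G4=G0&G1=0&1=0 -> 01110
Step 6: G0=0(const) G1=G2|G1=1|1=1 G2=G3|G0=1|0=1 G3=(1+1>=1)=1 G4=G0&G1=0&1=0 -> 01110
Step 7: G0=0(const) G1=G2|G1=1|1=1 G2=G3|G0=1|0=1 G3=(1+1>=1)=1 G4=G0&G1=0&1=0 -> 01110

01110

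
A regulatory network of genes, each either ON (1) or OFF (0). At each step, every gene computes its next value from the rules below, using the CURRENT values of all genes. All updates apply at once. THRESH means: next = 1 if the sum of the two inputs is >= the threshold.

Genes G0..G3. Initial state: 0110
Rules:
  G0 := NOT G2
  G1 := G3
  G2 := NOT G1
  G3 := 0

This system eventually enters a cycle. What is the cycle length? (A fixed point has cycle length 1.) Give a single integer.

Step 0: 0110
Step 1: G0=NOT G2=NOT 1=0 G1=G3=0 G2=NOT G1=NOT 1=0 G3=0(const) -> 0000
Step 2: G0=NOT G2=NOT 0=1 G1=G3=0 G2=NOT G1=NOT 0=1 G3=0(const) -> 1010
Step 3: G0=NOT G2=NOT 1=0 G1=G3=0 G2=NOT G1=NOT 0=1 G3=0(const) -> 0010
Step 4: G0=NOT G2=NOT 1=0 G1=G3=0 G2=NOT G1=NOT 0=1 G3=0(const) -> 0010
State from step 4 equals state from step 3 -> cycle length 1

Answer: 1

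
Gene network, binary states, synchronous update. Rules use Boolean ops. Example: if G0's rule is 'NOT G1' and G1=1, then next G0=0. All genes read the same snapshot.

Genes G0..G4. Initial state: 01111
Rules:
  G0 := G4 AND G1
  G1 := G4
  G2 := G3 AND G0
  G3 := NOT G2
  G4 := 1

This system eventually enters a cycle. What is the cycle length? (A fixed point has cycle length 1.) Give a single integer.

Answer: 4

Derivation:
Step 0: 01111
Step 1: G0=G4&G1=1&1=1 G1=G4=1 G2=G3&G0=1&0=0 G3=NOT G2=NOT 1=0 G4=1(const) -> 11001
Step 2: G0=G4&G1=1&1=1 G1=G4=1 G2=G3&G0=0&1=0 G3=NOT G2=NOT 0=1 G4=1(const) -> 11011
Step 3: G0=G4&G1=1&1=1 G1=G4=1 G2=G3&G0=1&1=1 G3=NOT G2=NOT 0=1 G4=1(const) -> 11111
Step 4: G0=G4&G1=1&1=1 G1=G4=1 G2=G3&G0=1&1=1 G3=NOT G2=NOT 1=0 G4=1(const) -> 11101
Step 5: G0=G4&G1=1&1=1 G1=G4=1 G2=G3&G0=0&1=0 G3=NOT G2=NOT 1=0 G4=1(const) -> 11001
State from step 5 equals state from step 1 -> cycle length 4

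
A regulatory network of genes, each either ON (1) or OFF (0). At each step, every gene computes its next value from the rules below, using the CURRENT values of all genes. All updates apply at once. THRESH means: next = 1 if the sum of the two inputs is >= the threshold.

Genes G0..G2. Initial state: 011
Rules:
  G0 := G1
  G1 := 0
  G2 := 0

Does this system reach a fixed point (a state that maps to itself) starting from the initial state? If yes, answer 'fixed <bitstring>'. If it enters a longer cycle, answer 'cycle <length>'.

Step 0: 011
Step 1: G0=G1=1 G1=0(const) G2=0(const) -> 100
Step 2: G0=G1=0 G1=0(const) G2=0(const) -> 000
Step 3: G0=G1=0 G1=0(const) G2=0(const) -> 000
Fixed point reached at step 2: 000

Answer: fixed 000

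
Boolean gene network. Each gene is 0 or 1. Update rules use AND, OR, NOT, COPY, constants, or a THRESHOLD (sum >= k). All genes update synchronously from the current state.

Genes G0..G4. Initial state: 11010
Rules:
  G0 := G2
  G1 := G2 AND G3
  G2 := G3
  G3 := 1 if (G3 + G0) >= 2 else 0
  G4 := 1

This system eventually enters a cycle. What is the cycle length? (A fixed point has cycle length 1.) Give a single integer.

Answer: 1

Derivation:
Step 0: 11010
Step 1: G0=G2=0 G1=G2&G3=0&1=0 G2=G3=1 G3=(1+1>=2)=1 G4=1(const) -> 00111
Step 2: G0=G2=1 G1=G2&G3=1&1=1 G2=G3=1 G3=(1+0>=2)=0 G4=1(const) -> 11101
Step 3: G0=G2=1 G1=G2&G3=1&0=0 G2=G3=0 G3=(0+1>=2)=0 G4=1(const) -> 10001
Step 4: G0=G2=0 G1=G2&G3=0&0=0 G2=G3=0 G3=(0+1>=2)=0 G4=1(const) -> 00001
Step 5: G0=G2=0 G1=G2&G3=0&0=0 G2=G3=0 G3=(0+0>=2)=0 G4=1(const) -> 00001
State from step 5 equals state from step 4 -> cycle length 1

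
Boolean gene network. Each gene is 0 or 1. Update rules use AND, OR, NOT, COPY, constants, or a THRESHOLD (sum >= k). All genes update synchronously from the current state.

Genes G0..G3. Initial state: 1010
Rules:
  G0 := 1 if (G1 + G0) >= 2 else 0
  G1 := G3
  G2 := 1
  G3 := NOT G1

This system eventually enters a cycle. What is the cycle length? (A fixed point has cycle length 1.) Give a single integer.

Step 0: 1010
Step 1: G0=(0+1>=2)=0 G1=G3=0 G2=1(const) G3=NOT G1=NOT 0=1 -> 0011
Step 2: G0=(0+0>=2)=0 G1=G3=1 G2=1(const) G3=NOT G1=NOT 0=1 -> 0111
Step 3: G0=(1+0>=2)=0 G1=G3=1 G2=1(const) G3=NOT G1=NOT 1=0 -> 0110
Step 4: G0=(1+0>=2)=0 G1=G3=0 G2=1(const) G3=NOT G1=NOT 1=0 -> 0010
Step 5: G0=(0+0>=2)=0 G1=G3=0 G2=1(const) G3=NOT G1=NOT 0=1 -> 0011
State from step 5 equals state from step 1 -> cycle length 4

Answer: 4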